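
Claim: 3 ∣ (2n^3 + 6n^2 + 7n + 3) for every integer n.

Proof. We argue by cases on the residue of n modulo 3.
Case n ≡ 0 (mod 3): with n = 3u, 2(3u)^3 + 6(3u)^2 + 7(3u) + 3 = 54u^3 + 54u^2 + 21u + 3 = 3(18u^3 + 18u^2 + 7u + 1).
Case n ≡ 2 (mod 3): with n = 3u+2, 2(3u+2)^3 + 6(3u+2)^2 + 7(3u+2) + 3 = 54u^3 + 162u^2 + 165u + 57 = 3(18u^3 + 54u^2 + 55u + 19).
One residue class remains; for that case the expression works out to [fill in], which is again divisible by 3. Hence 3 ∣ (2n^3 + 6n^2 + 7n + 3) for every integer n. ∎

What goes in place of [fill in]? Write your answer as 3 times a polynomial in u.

Only n ≡ 1 (mod 3) is unaccounted for. Put n = 3u+1:
2(3u+1)^3 + 6(3u+1)^2 + 7(3u+1) + 3 expands to 54u^3 + 108u^2 + 75u + 18,
and factoring out 3 leaves 3(18u^3 + 36u^2 + 25u + 6).

3(18u^3 + 36u^2 + 25u + 6)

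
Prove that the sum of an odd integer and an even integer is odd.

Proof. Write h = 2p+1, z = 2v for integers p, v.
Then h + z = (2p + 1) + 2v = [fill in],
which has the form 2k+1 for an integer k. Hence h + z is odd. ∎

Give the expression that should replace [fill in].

(2p + 1) + 2v = 2p + 2v + 1
= 2(p + v) + 1.
Since p + v is an integer, the sum is of the form 2k+1 for an integer k.

2(p + v) + 1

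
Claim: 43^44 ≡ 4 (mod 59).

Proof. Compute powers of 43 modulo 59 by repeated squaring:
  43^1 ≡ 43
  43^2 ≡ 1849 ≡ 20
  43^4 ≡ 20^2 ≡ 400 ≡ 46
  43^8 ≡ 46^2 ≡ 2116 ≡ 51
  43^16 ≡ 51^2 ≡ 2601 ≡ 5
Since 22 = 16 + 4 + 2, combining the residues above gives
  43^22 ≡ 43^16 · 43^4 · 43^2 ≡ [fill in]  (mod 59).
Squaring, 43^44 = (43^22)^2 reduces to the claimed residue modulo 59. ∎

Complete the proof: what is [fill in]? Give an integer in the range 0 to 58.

43^16 · 43^4 · 43^2 ≡ 5 · 46 · 20 = 4600.
4600 mod 59 = 57, so 43^22 ≡ 57 (mod 59).

57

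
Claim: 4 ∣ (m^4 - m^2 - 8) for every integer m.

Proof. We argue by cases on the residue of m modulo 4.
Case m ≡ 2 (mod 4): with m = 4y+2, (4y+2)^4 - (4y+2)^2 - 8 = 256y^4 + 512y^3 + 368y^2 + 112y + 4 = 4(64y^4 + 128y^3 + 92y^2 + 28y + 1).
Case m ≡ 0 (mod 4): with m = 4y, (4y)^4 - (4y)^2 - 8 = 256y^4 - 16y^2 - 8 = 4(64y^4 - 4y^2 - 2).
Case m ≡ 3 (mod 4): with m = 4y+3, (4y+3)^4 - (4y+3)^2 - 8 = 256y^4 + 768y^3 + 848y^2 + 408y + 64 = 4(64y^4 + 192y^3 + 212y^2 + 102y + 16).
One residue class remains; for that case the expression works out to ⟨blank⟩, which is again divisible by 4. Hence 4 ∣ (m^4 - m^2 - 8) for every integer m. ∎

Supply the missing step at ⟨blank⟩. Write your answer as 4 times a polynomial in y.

The residues treated are {2, 0, 3}, so the missing case is m ≡ 1 (mod 4); write m = 4y+1.
Then (4y+1)^4 - (4y+1)^2 - 8 = 256y^4 + 256y^3 + 80y^2 + 8y - 8 = 4(64y^4 + 64y^3 + 20y^2 + 2y - 2).

4(64y^4 + 64y^3 + 20y^2 + 2y - 2)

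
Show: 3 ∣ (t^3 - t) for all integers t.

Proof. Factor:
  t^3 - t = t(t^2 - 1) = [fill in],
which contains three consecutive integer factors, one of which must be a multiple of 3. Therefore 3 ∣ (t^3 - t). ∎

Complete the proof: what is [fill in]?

(t - 1)t(t + 1)

t(t^2 - 1) = t(t - 1)(t + 1) = (t - 1)t(t + 1).
These three factors are consecutive integers, so their product is divisible by 3.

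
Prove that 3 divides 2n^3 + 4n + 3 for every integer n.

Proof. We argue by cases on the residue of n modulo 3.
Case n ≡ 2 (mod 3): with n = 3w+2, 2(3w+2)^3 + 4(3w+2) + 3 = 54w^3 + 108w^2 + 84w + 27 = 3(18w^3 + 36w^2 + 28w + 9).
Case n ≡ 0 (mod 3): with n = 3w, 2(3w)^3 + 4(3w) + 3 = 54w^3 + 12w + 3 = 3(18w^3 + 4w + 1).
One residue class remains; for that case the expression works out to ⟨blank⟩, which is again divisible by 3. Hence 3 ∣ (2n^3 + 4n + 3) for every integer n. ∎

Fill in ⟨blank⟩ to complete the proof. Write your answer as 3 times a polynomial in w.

The residues treated are {2, 0}, so the missing case is n ≡ 1 (mod 3); write n = 3w+1.
Then 2(3w+1)^3 + 4(3w+1) + 3 = 54w^3 + 54w^2 + 30w + 9 = 3(18w^3 + 18w^2 + 10w + 3).

3(18w^3 + 18w^2 + 10w + 3)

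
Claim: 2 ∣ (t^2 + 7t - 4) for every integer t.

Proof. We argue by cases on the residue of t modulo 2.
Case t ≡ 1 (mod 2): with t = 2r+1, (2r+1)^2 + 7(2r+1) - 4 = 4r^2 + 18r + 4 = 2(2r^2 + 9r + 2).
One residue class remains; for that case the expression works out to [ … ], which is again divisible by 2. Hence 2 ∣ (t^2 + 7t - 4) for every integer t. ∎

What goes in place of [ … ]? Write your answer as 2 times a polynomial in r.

2(2r^2 + 7r - 2)

Only t ≡ 0 (mod 2) is unaccounted for. Put t = 2r:
(2r)^2 + 7(2r) - 4 expands to 4r^2 + 14r - 4,
and factoring out 2 leaves 2(2r^2 + 7r - 2).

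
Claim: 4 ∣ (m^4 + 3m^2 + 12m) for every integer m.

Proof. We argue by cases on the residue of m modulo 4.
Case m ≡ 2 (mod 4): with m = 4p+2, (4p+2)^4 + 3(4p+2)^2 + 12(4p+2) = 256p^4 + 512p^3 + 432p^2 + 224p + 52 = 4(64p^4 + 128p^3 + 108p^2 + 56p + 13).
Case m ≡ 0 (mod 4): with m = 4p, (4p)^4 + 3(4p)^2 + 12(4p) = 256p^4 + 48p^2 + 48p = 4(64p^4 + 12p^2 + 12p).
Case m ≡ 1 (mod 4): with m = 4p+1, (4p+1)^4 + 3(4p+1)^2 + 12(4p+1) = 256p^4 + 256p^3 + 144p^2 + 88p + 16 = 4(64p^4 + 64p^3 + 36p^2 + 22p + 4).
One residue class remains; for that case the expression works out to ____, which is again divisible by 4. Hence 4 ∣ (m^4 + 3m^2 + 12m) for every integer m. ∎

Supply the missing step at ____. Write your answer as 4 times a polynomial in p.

4(64p^4 + 192p^3 + 228p^2 + 138p + 36)

Only m ≡ 3 (mod 4) is unaccounted for. Put m = 4p+3:
(4p+3)^4 + 3(4p+3)^2 + 12(4p+3) expands to 256p^4 + 768p^3 + 912p^2 + 552p + 144,
and factoring out 4 leaves 4(64p^4 + 192p^3 + 228p^2 + 138p + 36).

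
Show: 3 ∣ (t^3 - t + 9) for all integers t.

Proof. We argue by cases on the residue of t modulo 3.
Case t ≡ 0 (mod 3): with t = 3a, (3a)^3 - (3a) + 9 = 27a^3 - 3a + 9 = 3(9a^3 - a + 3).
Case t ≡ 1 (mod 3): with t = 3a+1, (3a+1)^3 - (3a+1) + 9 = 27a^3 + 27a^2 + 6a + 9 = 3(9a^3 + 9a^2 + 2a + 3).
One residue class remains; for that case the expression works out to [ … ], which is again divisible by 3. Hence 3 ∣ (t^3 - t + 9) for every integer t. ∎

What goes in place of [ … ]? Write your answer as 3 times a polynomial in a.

3(9a^3 + 18a^2 + 11a + 5)

Only t ≡ 2 (mod 3) is unaccounted for. Put t = 3a+2:
(3a+2)^3 - (3a+2) + 9 expands to 27a^3 + 54a^2 + 33a + 15,
and factoring out 3 leaves 3(9a^3 + 18a^2 + 11a + 5).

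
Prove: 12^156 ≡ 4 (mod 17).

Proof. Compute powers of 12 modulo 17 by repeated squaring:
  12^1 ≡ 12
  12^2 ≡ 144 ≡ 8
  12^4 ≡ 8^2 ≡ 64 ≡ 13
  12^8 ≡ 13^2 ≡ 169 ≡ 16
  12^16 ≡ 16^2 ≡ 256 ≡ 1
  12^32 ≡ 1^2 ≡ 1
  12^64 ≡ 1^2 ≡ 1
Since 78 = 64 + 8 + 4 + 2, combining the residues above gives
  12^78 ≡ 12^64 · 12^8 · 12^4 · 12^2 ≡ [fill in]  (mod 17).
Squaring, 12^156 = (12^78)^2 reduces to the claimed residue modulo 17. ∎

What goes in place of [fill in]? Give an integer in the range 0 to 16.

Multiply the listed residues: 1 · 16 · 13 · 8 = 16 → 208 → 1664.
Reducing modulo 17: 1664 = 97·17 + 15, so 12^78 ≡ 15.

15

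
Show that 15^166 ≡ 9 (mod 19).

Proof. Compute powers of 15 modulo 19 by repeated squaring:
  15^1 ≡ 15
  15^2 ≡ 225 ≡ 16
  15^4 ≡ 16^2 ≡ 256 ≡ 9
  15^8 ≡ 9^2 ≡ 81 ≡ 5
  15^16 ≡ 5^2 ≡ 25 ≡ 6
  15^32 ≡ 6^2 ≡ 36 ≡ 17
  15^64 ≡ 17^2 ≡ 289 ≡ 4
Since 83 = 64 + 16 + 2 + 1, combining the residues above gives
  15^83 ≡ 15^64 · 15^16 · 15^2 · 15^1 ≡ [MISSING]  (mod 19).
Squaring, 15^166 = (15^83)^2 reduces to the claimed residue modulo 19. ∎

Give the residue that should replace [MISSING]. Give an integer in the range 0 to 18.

3

Multiply the listed residues: 4 · 6 · 16 · 15 = 24 → 384 → 5760.
Reducing modulo 19: 5760 = 303·19 + 3, so 15^83 ≡ 3.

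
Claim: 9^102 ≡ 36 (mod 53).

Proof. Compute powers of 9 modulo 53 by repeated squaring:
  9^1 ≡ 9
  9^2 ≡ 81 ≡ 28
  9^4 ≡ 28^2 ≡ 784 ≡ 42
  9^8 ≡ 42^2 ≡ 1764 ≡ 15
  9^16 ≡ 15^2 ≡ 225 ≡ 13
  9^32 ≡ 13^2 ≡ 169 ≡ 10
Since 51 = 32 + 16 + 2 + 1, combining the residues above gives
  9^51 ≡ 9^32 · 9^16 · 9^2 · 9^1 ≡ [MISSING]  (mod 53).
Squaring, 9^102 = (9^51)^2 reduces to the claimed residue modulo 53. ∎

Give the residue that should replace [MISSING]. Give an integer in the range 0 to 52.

6

9^32 · 9^16 · 9^2 · 9^1 ≡ 10 · 13 · 28 · 9 = 32760.
32760 mod 53 = 6, so 9^51 ≡ 6 (mod 53).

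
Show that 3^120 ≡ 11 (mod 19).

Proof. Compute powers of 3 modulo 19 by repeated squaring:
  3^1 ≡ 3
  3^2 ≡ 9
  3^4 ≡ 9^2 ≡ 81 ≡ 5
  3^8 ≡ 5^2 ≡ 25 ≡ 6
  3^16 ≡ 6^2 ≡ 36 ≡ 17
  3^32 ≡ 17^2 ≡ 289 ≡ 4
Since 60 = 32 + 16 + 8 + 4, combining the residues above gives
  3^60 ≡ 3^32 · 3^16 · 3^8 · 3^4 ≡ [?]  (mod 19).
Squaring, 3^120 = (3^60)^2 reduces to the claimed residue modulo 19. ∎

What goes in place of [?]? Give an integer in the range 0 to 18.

3^32 · 3^16 · 3^8 · 3^4 ≡ 4 · 17 · 6 · 5 = 2040.
2040 mod 19 = 7, so 3^60 ≡ 7 (mod 19).

7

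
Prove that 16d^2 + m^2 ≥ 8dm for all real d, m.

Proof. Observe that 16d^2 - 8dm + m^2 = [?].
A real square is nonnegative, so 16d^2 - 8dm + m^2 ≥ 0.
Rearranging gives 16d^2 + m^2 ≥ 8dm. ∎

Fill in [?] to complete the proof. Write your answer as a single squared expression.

(4d - m)^2

16d^2 - 8dm + m^2 is a perfect-square trinomial: the outer terms are (4d)^2 and (m)^2, and the cross term is -2·4d·m.
So 16d^2 - 8dm + m^2 = (4d - m)^2 ≥ 0.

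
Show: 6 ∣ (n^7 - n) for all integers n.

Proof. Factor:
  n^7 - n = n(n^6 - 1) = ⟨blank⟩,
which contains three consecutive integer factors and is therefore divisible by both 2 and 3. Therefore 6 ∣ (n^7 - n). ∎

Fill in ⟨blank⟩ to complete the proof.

(n - 1)n(n + 1)(n^4 + n^2 + 1)

n^6 - 1 = (n^2 - 1)(n^4 + n^2 + 1), and n^2 - 1 = (n-1)(n+1).
So n(n^6 - 1) = (n - 1)n(n + 1)(n^4 + n^2 + 1).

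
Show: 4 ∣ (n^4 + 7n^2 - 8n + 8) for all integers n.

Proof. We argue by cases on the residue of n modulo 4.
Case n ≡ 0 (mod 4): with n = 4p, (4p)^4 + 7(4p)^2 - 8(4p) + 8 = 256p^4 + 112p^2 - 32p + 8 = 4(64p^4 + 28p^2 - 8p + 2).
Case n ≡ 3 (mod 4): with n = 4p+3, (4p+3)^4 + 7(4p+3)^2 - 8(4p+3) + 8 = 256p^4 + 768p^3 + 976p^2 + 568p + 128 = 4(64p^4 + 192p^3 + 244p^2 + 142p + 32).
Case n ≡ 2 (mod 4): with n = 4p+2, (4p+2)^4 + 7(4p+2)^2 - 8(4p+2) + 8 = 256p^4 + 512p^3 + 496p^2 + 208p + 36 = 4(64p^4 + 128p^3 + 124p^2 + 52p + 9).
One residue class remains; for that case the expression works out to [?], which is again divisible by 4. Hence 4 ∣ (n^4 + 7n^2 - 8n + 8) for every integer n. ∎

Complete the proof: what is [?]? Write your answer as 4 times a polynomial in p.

The residues treated are {0, 3, 2}, so the missing case is n ≡ 1 (mod 4); write n = 4p+1.
Then (4p+1)^4 + 7(4p+1)^2 - 8(4p+1) + 8 = 256p^4 + 256p^3 + 208p^2 + 40p + 8 = 4(64p^4 + 64p^3 + 52p^2 + 10p + 2).

4(64p^4 + 64p^3 + 52p^2 + 10p + 2)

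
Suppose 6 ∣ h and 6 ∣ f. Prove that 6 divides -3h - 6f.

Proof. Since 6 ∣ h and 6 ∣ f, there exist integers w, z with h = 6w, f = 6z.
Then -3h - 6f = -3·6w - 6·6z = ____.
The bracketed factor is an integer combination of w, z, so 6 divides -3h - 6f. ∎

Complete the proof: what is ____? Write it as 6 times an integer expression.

6(-3w - 6z)

Pull the common 6 out of every term: -3·6w - 6·6z = 6(-3w - 6z).
-3w - 6z is an integer, which exhibits the divisibility.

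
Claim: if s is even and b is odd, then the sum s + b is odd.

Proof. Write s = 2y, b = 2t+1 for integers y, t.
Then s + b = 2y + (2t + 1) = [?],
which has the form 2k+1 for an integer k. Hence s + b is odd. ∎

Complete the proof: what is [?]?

2(t + y) + 1

2y + (2t + 1) = 2t + 2y + 1
= 2(t + y) + 1.
Since t + y is an integer, the sum is of the form 2k+1 for an integer k.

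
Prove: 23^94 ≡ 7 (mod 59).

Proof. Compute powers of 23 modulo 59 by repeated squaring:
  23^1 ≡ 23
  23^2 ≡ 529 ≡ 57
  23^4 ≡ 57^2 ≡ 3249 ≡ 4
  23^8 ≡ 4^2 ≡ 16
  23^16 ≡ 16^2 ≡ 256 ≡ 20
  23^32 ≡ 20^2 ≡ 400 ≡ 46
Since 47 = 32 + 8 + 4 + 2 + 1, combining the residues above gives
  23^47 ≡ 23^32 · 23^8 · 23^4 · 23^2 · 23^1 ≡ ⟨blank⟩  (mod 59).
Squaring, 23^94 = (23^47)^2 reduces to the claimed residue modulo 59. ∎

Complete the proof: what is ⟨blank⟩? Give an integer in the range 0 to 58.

40

Multiply the listed residues: 46 · 16 · 4 · 57 · 23 = 736 → 2944 → 167808 → 3859584.
Reducing modulo 59: 3859584 = 65416·59 + 40, so 23^47 ≡ 40.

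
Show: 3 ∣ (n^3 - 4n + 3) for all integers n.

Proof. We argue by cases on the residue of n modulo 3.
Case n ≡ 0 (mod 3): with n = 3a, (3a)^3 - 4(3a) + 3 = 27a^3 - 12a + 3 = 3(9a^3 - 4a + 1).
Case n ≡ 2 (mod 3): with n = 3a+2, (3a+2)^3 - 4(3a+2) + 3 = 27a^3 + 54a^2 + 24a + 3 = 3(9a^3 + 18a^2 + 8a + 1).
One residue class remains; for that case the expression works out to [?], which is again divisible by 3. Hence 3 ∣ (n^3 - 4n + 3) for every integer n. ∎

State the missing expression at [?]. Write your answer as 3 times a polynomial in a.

Only n ≡ 1 (mod 3) is unaccounted for. Put n = 3a+1:
(3a+1)^3 - 4(3a+1) + 3 expands to 27a^3 + 27a^2 - 3a,
and factoring out 3 leaves 3(9a^3 + 9a^2 - a).

3(9a^3 + 9a^2 - a)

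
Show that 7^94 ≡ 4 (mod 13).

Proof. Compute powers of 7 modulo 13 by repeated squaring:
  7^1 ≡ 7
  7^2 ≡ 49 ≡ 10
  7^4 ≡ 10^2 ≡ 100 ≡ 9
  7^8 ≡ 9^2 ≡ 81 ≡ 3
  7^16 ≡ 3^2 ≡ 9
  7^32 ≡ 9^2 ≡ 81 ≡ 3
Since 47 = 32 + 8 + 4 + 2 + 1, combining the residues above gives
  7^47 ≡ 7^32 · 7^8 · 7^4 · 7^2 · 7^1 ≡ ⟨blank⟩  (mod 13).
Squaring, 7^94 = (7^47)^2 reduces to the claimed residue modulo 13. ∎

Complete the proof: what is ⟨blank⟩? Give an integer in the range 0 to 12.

2

Multiply the listed residues: 3 · 3 · 9 · 10 · 7 = 9 → 81 → 810 → 5670.
Reducing modulo 13: 5670 = 436·13 + 2, so 7^47 ≡ 2.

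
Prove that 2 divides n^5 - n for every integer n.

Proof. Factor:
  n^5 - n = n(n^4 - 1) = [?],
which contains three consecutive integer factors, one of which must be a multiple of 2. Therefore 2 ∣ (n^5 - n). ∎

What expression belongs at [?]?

n^4 - 1 = (n^2 - 1)(n^2 + 1), and n^2 - 1 = (n-1)(n+1).
So n(n^4 - 1) = (n - 1)n(n + 1)(n^2 + 1).

(n - 1)n(n + 1)(n^2 + 1)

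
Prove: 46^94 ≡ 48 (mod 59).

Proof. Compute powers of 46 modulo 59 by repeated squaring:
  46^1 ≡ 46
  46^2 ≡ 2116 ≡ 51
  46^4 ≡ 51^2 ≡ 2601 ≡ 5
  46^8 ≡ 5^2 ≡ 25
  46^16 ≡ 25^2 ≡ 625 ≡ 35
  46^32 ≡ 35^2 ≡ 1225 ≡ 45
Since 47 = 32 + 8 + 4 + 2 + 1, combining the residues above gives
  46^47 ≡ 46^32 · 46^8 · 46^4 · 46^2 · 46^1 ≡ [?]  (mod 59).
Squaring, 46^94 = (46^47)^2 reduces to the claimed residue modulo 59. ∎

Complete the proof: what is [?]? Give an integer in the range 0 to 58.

Multiply the listed residues: 45 · 25 · 5 · 51 · 46 = 1125 → 5625 → 286875 → 13196250.
Reducing modulo 59: 13196250 = 223665·59 + 15, so 46^47 ≡ 15.

15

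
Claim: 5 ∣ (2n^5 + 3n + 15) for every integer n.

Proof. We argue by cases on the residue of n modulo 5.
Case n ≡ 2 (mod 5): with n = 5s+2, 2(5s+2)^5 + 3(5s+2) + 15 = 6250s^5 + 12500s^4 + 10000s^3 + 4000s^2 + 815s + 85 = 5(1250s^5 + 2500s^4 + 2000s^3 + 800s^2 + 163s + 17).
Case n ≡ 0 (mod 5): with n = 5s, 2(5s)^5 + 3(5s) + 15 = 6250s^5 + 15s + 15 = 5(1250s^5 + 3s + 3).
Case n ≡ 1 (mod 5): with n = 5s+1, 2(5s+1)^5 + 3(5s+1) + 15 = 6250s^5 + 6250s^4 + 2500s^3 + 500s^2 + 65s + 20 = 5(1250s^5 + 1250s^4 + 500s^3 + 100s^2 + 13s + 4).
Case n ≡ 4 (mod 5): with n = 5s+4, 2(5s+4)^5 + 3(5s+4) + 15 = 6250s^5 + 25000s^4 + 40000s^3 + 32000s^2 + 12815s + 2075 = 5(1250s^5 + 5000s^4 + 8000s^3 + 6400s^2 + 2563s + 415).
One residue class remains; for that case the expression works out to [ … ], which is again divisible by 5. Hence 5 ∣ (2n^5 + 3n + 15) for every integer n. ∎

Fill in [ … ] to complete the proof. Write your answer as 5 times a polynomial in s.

5(1250s^5 + 3750s^4 + 4500s^3 + 2700s^2 + 813s + 102)

The residues treated are {2, 0, 1, 4}, so the missing case is n ≡ 3 (mod 5); write n = 5s+3.
Then 2(5s+3)^5 + 3(5s+3) + 15 = 6250s^5 + 18750s^4 + 22500s^3 + 13500s^2 + 4065s + 510 = 5(1250s^5 + 3750s^4 + 4500s^3 + 2700s^2 + 813s + 102).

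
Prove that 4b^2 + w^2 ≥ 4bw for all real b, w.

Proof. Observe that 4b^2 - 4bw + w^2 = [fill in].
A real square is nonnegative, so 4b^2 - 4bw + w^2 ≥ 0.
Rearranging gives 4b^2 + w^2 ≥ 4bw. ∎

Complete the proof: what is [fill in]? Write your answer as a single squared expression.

(2b - w)^2

The leading and trailing coefficients are 2^2 and 1^2, and 4 = 2·2·1, so the trinomial is (2b - w)^2.
Hence 4b^2 - 4bw + w^2 ≥ 0.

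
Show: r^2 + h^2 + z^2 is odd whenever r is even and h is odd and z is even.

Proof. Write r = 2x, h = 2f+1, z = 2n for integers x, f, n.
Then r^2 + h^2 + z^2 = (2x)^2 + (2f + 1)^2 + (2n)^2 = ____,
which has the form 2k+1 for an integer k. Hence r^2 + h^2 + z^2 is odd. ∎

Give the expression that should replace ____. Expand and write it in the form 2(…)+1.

2(2f^2 + 2f + 2n^2 + 2x^2) + 1

Expanding: (2x)^2 + (2f + 1)^2 + (2n)^2 = 4f^2 + 4f + 4n^2 + 4x^2 + 1.
Every term except the constant is even, so this is 2(2f^2 + 2f + 2n^2 + 2x^2) + 1,
and 2f^2 + 2f + 2n^2 + 2x^2 ∈ ℤ gives the required form.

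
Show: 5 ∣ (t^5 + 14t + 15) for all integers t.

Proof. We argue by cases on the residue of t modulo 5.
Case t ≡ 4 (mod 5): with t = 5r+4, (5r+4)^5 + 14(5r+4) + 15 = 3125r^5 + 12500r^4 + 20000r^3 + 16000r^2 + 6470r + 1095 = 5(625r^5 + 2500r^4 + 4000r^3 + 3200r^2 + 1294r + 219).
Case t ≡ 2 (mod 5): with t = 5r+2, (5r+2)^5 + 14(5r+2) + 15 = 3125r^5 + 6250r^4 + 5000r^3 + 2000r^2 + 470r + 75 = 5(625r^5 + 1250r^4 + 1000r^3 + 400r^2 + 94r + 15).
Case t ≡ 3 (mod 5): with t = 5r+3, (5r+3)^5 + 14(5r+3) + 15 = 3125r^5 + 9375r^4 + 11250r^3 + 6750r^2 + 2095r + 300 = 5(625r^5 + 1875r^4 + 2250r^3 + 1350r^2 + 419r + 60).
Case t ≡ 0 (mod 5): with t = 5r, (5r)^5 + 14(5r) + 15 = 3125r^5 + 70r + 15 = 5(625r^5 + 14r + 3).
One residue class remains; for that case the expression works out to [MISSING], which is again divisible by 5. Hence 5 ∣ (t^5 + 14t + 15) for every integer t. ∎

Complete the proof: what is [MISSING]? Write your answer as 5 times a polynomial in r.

The residues treated are {4, 2, 3, 0}, so the missing case is t ≡ 1 (mod 5); write t = 5r+1.
Then (5r+1)^5 + 14(5r+1) + 15 = 3125r^5 + 3125r^4 + 1250r^3 + 250r^2 + 95r + 30 = 5(625r^5 + 625r^4 + 250r^3 + 50r^2 + 19r + 6).

5(625r^5 + 625r^4 + 250r^3 + 50r^2 + 19r + 6)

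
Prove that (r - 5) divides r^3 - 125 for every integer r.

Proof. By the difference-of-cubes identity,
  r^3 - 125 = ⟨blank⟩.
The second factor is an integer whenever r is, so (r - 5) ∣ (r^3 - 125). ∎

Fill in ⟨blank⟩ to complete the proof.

a^3 - b^3 = (a - b)(a^2 + ab + b^2). With a = r, b = 5:
r^3 - 125 = (r - 5)(r^2 + 5r + 25).

(r - 5)(r^2 + 5r + 25)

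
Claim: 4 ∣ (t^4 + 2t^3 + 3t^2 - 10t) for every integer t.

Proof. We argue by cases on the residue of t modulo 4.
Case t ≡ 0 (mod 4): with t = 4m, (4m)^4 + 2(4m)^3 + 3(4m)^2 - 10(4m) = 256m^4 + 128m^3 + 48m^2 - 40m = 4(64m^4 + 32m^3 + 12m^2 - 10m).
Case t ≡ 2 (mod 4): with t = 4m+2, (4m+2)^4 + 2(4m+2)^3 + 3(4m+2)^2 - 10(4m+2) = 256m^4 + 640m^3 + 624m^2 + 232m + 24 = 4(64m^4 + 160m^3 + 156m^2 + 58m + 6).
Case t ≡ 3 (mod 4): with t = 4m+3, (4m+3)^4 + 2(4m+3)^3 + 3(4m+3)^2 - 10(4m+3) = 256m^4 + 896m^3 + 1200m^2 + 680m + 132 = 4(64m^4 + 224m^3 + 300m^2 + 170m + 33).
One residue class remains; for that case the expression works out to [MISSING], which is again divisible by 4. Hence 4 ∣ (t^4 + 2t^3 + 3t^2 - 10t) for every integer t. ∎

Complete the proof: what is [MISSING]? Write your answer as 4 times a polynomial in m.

The residues treated are {0, 2, 3}, so the missing case is t ≡ 1 (mod 4); write t = 4m+1.
Then (4m+1)^4 + 2(4m+1)^3 + 3(4m+1)^2 - 10(4m+1) = 256m^4 + 384m^3 + 240m^2 + 24m - 4 = 4(64m^4 + 96m^3 + 60m^2 + 6m - 1).

4(64m^4 + 96m^3 + 60m^2 + 6m - 1)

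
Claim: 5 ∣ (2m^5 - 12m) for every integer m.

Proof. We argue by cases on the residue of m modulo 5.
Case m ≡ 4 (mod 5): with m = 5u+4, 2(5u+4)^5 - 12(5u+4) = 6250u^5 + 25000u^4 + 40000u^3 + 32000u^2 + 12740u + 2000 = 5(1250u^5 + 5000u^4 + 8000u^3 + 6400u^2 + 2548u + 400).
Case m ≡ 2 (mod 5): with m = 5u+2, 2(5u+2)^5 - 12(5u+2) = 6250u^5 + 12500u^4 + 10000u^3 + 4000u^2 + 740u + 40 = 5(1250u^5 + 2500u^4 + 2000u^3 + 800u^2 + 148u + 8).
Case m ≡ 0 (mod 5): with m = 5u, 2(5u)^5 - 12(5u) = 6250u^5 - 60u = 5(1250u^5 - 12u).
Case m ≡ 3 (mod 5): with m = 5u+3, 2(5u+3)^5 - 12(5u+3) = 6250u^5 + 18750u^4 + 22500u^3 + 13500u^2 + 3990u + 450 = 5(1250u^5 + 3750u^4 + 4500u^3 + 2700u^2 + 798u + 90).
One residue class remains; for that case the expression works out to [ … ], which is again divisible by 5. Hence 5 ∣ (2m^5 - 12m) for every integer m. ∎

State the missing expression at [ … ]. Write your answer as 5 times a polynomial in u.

5(1250u^5 + 1250u^4 + 500u^3 + 100u^2 - 2u - 2)

Only m ≡ 1 (mod 5) is unaccounted for. Put m = 5u+1:
2(5u+1)^5 - 12(5u+1) expands to 6250u^5 + 6250u^4 + 2500u^3 + 500u^2 - 10u - 10,
and factoring out 5 leaves 5(1250u^5 + 1250u^4 + 500u^3 + 100u^2 - 2u - 2).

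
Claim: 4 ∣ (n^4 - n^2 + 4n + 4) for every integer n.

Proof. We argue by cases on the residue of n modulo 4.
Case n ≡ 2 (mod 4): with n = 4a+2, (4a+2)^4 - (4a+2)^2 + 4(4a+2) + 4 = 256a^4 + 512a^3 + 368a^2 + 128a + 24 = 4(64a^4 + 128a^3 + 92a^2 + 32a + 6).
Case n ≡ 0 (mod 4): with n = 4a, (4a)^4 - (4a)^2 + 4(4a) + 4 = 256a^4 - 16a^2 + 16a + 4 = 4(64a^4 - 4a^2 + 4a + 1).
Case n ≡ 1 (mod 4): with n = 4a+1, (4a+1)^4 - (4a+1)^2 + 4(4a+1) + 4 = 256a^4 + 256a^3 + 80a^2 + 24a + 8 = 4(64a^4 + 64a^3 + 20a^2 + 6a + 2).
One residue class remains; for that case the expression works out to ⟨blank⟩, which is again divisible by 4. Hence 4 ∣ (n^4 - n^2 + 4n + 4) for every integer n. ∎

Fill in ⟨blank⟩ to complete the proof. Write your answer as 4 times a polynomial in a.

The residues treated are {2, 0, 1}, so the missing case is n ≡ 3 (mod 4); write n = 4a+3.
Then (4a+3)^4 - (4a+3)^2 + 4(4a+3) + 4 = 256a^4 + 768a^3 + 848a^2 + 424a + 88 = 4(64a^4 + 192a^3 + 212a^2 + 106a + 22).

4(64a^4 + 192a^3 + 212a^2 + 106a + 22)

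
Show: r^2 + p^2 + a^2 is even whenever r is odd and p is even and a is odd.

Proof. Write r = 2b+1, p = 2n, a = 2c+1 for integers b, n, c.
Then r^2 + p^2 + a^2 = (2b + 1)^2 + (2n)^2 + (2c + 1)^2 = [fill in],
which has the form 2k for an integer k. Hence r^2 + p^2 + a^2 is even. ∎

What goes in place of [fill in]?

2(2b^2 + 2b + 2c^2 + 2c + 2n^2 + 1)

Expanding: (2b + 1)^2 + (2n)^2 + (2c + 1)^2 = 4b^2 + 4b + 4c^2 + 4c + 4n^2 + 2.
Every term is even; pulling out the factor of 2 gives 2(2b^2 + 2b + 2c^2 + 2c + 2n^2 + 1).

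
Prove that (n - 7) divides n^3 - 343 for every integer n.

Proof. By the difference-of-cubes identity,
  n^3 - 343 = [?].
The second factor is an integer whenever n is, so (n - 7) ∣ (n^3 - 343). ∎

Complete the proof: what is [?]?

a^3 - b^3 = (a - b)(a^2 + ab + b^2). With a = n, b = 7:
n^3 - 343 = (n - 7)(n^2 + 7n + 49).

(n - 7)(n^2 + 7n + 49)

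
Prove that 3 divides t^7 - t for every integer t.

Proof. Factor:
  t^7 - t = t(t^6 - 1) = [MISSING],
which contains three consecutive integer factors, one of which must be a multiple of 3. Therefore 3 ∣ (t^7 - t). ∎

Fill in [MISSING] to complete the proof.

(t - 1)t(t + 1)(t^4 + t^2 + 1)

t^6 - 1 = (t^2 - 1)(t^4 + t^2 + 1), and t^2 - 1 = (t-1)(t+1).
So t(t^6 - 1) = (t - 1)t(t + 1)(t^4 + t^2 + 1).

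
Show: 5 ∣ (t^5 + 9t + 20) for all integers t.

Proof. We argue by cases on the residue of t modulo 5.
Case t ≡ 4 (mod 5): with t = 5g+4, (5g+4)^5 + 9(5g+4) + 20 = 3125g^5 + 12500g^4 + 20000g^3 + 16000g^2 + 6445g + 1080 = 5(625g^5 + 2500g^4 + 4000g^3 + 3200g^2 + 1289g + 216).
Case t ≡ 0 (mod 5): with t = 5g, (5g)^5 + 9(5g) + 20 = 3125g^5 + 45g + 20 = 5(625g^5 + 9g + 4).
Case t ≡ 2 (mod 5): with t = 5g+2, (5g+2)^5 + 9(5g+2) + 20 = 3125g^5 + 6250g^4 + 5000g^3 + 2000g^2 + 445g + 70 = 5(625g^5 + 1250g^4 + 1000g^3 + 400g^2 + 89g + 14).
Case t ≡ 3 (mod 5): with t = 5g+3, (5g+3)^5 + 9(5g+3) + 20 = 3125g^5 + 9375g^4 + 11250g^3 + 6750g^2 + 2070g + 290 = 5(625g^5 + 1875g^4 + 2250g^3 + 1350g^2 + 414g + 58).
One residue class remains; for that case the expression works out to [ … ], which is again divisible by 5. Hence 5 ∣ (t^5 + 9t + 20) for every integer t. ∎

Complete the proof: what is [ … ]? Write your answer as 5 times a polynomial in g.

5(625g^5 + 625g^4 + 250g^3 + 50g^2 + 14g + 6)

The residues treated are {4, 0, 2, 3}, so the missing case is t ≡ 1 (mod 5); write t = 5g+1.
Then (5g+1)^5 + 9(5g+1) + 20 = 3125g^5 + 3125g^4 + 1250g^3 + 250g^2 + 70g + 30 = 5(625g^5 + 625g^4 + 250g^3 + 50g^2 + 14g + 6).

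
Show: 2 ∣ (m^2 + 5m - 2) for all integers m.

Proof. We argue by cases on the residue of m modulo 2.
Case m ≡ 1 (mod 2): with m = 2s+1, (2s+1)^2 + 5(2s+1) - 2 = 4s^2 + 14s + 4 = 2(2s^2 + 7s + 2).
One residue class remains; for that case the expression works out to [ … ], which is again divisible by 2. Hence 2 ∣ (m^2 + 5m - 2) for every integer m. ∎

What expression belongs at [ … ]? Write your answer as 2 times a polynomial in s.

Only m ≡ 0 (mod 2) is unaccounted for. Put m = 2s:
(2s)^2 + 5(2s) - 2 expands to 4s^2 + 10s - 2,
and factoring out 2 leaves 2(2s^2 + 5s - 1).

2(2s^2 + 5s - 1)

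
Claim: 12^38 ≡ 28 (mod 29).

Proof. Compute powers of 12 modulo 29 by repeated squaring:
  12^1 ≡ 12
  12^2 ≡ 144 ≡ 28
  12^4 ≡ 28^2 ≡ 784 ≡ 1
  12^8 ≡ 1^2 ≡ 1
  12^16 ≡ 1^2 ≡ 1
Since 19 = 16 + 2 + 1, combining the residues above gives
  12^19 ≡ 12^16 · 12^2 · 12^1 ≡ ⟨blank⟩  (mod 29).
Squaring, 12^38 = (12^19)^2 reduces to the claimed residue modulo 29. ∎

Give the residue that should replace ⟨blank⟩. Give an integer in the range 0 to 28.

17

Multiply the listed residues: 1 · 28 · 12 = 28 → 336.
Reducing modulo 29: 336 = 11·29 + 17, so 12^19 ≡ 17.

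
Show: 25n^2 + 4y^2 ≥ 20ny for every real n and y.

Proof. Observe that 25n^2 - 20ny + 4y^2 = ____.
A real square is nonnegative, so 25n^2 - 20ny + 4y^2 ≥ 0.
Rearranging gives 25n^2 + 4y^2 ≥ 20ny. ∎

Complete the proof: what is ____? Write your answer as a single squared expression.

(5n - 2y)^2

The leading and trailing coefficients are 5^2 and 2^2, and 20 = 2·5·2, so the trinomial is (5n - 2y)^2.
Hence 25n^2 - 20ny + 4y^2 ≥ 0.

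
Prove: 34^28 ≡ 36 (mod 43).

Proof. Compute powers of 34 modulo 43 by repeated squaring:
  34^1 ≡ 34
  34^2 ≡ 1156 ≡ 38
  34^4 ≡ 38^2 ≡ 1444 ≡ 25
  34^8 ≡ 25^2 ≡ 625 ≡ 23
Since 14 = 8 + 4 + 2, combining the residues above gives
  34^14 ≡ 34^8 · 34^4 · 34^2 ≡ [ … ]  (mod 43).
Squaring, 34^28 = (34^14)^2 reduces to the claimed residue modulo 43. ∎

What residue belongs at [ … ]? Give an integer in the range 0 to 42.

6

34^8 · 34^4 · 34^2 ≡ 23 · 25 · 38 = 21850.
21850 mod 43 = 6, so 34^14 ≡ 6 (mod 43).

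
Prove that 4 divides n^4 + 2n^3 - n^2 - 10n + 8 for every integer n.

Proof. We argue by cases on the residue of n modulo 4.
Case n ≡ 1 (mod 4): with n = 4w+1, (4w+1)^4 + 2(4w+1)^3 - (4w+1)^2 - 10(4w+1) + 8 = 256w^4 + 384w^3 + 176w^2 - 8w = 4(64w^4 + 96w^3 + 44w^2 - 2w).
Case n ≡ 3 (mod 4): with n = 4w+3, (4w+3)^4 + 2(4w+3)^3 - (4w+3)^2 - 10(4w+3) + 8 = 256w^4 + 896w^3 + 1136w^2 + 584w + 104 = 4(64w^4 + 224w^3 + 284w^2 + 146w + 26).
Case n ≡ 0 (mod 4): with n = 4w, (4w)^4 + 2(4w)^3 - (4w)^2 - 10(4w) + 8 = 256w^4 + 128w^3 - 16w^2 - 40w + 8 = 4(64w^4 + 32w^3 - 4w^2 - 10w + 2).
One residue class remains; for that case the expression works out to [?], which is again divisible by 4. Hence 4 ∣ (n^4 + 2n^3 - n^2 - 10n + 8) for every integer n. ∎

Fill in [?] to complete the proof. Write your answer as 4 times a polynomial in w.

The residues treated are {1, 3, 0}, so the missing case is n ≡ 2 (mod 4); write n = 4w+2.
Then (4w+2)^4 + 2(4w+2)^3 - (4w+2)^2 - 10(4w+2) + 8 = 256w^4 + 640w^3 + 560w^2 + 168w + 16 = 4(64w^4 + 160w^3 + 140w^2 + 42w + 4).

4(64w^4 + 160w^3 + 140w^2 + 42w + 4)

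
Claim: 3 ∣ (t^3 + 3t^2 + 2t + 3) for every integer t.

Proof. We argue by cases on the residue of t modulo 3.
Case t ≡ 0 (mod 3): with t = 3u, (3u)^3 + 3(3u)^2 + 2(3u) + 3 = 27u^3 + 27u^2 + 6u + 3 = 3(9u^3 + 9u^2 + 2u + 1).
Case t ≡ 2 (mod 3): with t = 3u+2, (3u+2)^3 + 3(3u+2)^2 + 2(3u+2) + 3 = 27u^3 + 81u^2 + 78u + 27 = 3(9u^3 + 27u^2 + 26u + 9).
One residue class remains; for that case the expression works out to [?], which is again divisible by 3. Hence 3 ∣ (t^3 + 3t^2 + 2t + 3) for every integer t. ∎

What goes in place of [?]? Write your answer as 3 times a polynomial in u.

3(9u^3 + 18u^2 + 11u + 3)

The residues treated are {0, 2}, so the missing case is t ≡ 1 (mod 3); write t = 3u+1.
Then (3u+1)^3 + 3(3u+1)^2 + 2(3u+1) + 3 = 27u^3 + 54u^2 + 33u + 9 = 3(9u^3 + 18u^2 + 11u + 3).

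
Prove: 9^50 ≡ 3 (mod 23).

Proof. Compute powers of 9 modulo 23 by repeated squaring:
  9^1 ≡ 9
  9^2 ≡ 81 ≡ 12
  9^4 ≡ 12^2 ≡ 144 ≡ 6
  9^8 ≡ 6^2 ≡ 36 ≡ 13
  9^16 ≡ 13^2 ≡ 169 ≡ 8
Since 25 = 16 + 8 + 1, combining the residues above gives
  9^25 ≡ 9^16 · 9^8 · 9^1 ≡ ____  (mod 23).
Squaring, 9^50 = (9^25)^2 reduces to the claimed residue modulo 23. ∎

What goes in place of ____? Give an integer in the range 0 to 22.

9^16 · 9^8 · 9^1 ≡ 8 · 13 · 9 = 936.
936 mod 23 = 16, so 9^25 ≡ 16 (mod 23).

16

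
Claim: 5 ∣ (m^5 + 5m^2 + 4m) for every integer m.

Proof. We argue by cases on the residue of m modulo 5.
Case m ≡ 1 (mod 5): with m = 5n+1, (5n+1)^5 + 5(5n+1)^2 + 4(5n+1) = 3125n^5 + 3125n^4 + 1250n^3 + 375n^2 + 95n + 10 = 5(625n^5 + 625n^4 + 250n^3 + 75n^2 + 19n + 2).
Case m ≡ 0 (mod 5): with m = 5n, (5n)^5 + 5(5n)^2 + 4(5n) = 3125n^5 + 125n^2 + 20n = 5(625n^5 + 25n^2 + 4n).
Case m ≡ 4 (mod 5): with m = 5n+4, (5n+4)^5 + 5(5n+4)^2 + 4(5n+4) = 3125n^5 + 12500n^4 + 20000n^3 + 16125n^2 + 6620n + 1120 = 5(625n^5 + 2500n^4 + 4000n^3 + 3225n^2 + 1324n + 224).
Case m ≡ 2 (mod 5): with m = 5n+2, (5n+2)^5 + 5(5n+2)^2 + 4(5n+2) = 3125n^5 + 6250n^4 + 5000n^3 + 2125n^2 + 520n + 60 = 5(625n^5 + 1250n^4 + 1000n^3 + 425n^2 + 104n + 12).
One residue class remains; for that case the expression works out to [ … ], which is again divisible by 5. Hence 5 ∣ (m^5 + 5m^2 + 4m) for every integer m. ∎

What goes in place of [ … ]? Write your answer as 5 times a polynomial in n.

5(625n^5 + 1875n^4 + 2250n^3 + 1375n^2 + 439n + 60)

The residues treated are {1, 0, 4, 2}, so the missing case is m ≡ 3 (mod 5); write m = 5n+3.
Then (5n+3)^5 + 5(5n+3)^2 + 4(5n+3) = 3125n^5 + 9375n^4 + 11250n^3 + 6875n^2 + 2195n + 300 = 5(625n^5 + 1875n^4 + 2250n^3 + 1375n^2 + 439n + 60).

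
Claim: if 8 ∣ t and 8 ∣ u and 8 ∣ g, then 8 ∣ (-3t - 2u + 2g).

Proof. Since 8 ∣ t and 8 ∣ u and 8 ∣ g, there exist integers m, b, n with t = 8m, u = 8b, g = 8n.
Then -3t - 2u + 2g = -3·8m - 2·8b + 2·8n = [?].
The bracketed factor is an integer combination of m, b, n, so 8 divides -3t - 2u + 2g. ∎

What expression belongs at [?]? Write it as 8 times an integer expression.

8(-2b - 3m + 2n)

Each term has a factor of 8: -3·8m - 2·8b + 2·8n = 8·(-2b - 3m + 2n).
Since -2b - 3m + 2n is an integer, 8 ∣ (-3t - 2u + 2g).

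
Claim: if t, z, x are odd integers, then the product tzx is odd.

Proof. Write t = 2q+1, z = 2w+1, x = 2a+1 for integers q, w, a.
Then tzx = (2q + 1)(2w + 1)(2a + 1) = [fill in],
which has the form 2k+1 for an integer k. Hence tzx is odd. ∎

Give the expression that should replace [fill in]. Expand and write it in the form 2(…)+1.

Expanding: (2q + 1)(2w + 1)(2a + 1) = 8aqw + 4aq + 4aw + 2a + 4qw + 2q + 2w + 1.
Every term except the constant is even, so this is 2(4aqw + 2aq + 2aw + a + 2qw + q + w) + 1,
and 4aqw + 2aq + 2aw + a + 2qw + q + w ∈ ℤ gives the required form.

2(4aqw + 2aq + 2aw + a + 2qw + q + w) + 1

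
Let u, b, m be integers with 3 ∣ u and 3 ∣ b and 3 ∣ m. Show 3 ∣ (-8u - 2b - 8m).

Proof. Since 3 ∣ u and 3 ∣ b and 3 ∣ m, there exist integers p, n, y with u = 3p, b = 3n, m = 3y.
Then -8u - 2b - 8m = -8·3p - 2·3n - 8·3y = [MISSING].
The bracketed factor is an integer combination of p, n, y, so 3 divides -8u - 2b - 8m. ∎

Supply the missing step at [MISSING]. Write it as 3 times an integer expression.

Each term has a factor of 3: -8·3p - 2·3n - 8·3y = 3·(-2n - 8p - 8y).
Since -2n - 8p - 8y is an integer, 3 ∣ (-8u - 2b - 8m).

3(-2n - 8p - 8y)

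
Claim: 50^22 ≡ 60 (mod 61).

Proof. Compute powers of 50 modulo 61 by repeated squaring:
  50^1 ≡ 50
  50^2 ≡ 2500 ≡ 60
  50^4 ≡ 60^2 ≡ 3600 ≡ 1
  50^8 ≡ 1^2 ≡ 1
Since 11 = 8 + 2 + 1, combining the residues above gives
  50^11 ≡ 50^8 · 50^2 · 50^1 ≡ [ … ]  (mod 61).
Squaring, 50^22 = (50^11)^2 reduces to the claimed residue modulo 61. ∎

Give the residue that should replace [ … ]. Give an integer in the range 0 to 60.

50^8 · 50^2 · 50^1 ≡ 1 · 60 · 50 = 3000.
3000 mod 61 = 11, so 50^11 ≡ 11 (mod 61).

11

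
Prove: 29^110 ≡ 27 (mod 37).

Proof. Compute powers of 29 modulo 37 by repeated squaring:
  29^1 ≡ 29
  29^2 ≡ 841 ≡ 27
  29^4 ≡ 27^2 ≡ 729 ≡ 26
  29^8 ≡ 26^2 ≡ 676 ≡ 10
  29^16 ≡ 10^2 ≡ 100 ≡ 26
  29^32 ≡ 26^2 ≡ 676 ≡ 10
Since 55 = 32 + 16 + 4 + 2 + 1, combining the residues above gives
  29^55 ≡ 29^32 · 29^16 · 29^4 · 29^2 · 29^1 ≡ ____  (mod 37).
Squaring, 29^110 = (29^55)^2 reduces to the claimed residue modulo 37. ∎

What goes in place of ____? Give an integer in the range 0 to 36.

8

29^32 · 29^16 · 29^4 · 29^2 · 29^1 ≡ 10 · 26 · 26 · 27 · 29 = 5293080.
5293080 mod 37 = 8, so 29^55 ≡ 8 (mod 37).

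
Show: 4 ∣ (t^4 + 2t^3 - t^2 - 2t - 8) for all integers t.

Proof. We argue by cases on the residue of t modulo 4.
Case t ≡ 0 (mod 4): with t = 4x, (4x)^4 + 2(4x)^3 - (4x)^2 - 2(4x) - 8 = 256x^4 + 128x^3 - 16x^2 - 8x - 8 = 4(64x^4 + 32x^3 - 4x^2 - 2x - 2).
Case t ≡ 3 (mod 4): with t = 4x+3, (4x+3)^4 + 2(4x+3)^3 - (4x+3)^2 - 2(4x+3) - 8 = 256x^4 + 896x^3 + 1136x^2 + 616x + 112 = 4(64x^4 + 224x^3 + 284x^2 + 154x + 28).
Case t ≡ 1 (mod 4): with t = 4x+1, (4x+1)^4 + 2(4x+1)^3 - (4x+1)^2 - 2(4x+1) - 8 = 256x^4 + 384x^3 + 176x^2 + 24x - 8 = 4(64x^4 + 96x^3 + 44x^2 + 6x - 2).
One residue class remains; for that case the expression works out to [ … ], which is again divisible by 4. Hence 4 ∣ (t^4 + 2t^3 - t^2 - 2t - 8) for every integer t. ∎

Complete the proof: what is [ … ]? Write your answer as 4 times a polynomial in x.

4(64x^4 + 160x^3 + 140x^2 + 50x + 4)

Only t ≡ 2 (mod 4) is unaccounted for. Put t = 4x+2:
(4x+2)^4 + 2(4x+2)^3 - (4x+2)^2 - 2(4x+2) - 8 expands to 256x^4 + 640x^3 + 560x^2 + 200x + 16,
and factoring out 4 leaves 4(64x^4 + 160x^3 + 140x^2 + 50x + 4).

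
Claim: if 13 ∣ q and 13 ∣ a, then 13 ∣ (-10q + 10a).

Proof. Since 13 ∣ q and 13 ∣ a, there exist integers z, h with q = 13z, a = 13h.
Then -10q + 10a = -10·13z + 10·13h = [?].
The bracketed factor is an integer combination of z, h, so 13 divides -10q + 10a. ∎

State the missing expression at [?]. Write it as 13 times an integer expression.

13(10h - 10z)

Each term has a factor of 13: -10·13z + 10·13h = 13·(10h - 10z).
Since 10h - 10z is an integer, 13 ∣ (-10q + 10a).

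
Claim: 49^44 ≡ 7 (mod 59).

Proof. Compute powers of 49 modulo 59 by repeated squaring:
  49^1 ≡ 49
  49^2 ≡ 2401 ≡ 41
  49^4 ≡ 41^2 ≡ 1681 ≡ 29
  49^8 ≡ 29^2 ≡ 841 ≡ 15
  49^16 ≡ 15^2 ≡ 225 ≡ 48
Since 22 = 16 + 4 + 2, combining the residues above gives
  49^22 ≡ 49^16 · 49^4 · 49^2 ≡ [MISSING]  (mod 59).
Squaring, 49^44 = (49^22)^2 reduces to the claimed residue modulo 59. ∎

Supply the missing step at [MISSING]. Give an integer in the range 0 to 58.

19

Multiply the listed residues: 48 · 29 · 41 = 1392 → 57072.
Reducing modulo 59: 57072 = 967·59 + 19, so 49^22 ≡ 19.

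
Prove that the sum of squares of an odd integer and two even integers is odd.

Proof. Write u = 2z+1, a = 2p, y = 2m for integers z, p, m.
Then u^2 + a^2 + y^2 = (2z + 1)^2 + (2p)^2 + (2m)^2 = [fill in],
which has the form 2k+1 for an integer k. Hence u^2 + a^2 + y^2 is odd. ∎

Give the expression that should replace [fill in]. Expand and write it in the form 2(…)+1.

(2z + 1)^2 + (2p)^2 + (2m)^2 = 4m^2 + 4p^2 + 4z^2 + 4z + 1
= 2(2m^2 + 2p^2 + 2z^2 + 2z) + 1.
Since 2m^2 + 2p^2 + 2z^2 + 2z is an integer, the sum of squares is of the form 2k+1 for an integer k.

2(2m^2 + 2p^2 + 2z^2 + 2z) + 1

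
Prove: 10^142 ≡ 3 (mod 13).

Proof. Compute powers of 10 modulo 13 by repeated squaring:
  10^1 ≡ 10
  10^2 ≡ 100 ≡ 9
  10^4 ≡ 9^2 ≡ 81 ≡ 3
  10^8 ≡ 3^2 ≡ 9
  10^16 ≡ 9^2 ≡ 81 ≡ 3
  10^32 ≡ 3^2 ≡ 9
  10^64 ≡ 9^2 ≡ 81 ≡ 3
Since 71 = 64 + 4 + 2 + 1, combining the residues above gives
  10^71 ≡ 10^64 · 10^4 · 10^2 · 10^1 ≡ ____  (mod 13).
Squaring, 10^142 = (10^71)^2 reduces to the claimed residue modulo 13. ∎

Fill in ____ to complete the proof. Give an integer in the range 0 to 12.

4

Multiply the listed residues: 3 · 3 · 9 · 10 = 9 → 81 → 810.
Reducing modulo 13: 810 = 62·13 + 4, so 10^71 ≡ 4.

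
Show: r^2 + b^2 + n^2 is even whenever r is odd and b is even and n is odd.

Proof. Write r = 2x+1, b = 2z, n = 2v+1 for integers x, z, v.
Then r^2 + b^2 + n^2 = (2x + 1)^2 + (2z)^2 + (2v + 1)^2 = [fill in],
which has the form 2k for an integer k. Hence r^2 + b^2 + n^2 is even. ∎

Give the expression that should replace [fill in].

2(2v^2 + 2v + 2x^2 + 2x + 2z^2 + 1)

Expanding: (2x + 1)^2 + (2z)^2 + (2v + 1)^2 = 4v^2 + 4v + 4x^2 + 4x + 4z^2 + 2.
Every term is even; pulling out the factor of 2 gives 2(2v^2 + 2v + 2x^2 + 2x + 2z^2 + 1).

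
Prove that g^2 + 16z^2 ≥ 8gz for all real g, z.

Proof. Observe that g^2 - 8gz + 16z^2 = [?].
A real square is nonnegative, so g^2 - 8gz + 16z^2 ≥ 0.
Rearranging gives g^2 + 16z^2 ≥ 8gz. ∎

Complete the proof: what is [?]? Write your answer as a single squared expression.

g^2 - 8gz + 16z^2 is a perfect-square trinomial: the outer terms are (g)^2 and (4z)^2, and the cross term is -2·g·4z.
So g^2 - 8gz + 16z^2 = (g - 4z)^2 ≥ 0.

(g - 4z)^2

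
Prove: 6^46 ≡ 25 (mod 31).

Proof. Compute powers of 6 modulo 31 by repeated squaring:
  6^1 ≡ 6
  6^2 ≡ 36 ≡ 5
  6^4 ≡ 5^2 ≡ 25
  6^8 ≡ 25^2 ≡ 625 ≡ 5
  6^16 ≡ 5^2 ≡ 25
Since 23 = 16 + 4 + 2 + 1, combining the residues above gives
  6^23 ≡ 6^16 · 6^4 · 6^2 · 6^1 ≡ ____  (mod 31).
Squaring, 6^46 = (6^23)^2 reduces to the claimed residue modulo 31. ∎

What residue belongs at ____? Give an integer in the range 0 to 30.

26

Multiply the listed residues: 25 · 25 · 5 · 6 = 625 → 3125 → 18750.
Reducing modulo 31: 18750 = 604·31 + 26, so 6^23 ≡ 26.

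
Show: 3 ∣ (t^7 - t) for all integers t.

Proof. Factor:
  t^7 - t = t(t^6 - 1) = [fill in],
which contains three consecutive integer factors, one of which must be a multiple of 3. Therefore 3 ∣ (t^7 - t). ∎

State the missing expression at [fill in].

(t - 1)t(t + 1)(t^4 + t^2 + 1)

t^6 - 1 = (t^2 - 1)(t^4 + t^2 + 1), and t^2 - 1 = (t-1)(t+1).
So t(t^6 - 1) = (t - 1)t(t + 1)(t^4 + t^2 + 1).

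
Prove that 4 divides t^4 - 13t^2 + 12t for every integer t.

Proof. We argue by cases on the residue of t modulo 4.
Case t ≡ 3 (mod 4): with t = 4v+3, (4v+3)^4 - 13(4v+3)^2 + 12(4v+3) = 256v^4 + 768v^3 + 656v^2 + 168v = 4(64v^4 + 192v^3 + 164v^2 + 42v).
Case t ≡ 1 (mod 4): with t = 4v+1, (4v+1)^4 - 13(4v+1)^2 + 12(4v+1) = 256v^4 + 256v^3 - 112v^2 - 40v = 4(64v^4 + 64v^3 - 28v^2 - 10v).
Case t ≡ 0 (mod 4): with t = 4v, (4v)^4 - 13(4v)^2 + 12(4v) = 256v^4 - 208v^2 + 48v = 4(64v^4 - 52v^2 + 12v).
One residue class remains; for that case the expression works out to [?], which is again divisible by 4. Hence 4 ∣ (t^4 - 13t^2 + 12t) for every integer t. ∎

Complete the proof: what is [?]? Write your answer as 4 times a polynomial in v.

Only t ≡ 2 (mod 4) is unaccounted for. Put t = 4v+2:
(4v+2)^4 - 13(4v+2)^2 + 12(4v+2) expands to 256v^4 + 512v^3 + 176v^2 - 32v - 12,
and factoring out 4 leaves 4(64v^4 + 128v^3 + 44v^2 - 8v - 3).

4(64v^4 + 128v^3 + 44v^2 - 8v - 3)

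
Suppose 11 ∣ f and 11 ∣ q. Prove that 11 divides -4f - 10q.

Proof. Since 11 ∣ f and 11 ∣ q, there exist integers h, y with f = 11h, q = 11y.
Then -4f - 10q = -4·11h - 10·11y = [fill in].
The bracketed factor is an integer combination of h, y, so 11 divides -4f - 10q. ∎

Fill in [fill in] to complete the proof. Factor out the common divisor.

11(-4h - 10y)

Each term has a factor of 11: -4·11h - 10·11y = 11·(-4h - 10y).
Since -4h - 10y is an integer, 11 ∣ (-4f - 10q).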